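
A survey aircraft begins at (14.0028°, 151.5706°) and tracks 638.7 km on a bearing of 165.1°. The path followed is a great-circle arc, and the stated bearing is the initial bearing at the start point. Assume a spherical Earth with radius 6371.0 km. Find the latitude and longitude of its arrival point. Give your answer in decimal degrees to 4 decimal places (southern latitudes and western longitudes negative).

latitude 8.4479°, longitude 153.0614°

Angular distance δ = d/R = 638.7 / 6371 = 0.100251 rad.
With φ₁ = 14.0028° = 0.244395 rad and θ = 165.1° = 2.881539 rad:
sin φ₂ = sin φ₁ cos δ + cos φ₁ sin δ cos θ = (0.241969)(0.994979) + (0.970284)(0.100083)(-0.966376) = 0.146910
φ₂ = asin(0.146910) = 0.147444 rad = 8.4479°.
Δλ = atan2( sin θ sin δ cos φ₁ , cos δ − sin φ₁ sin φ₂ ) = atan2(0.024970, 0.959431) = 0.026020 rad = 1.4908°.
λ₂ = λ₁ + Δλ = 153.0614°.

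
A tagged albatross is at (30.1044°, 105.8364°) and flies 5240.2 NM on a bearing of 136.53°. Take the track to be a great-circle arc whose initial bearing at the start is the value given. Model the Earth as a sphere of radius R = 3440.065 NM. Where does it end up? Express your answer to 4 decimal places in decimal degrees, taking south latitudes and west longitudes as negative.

The arc subtends δ = 5240.2/3440.065 = 1.523285 rad at the centre.
Converting: φ₁ = 0.525421 rad, θ = 2.382898 rad.
Applying the spherical law of cosines for sides, sin φ₂ = sin φ₁ cos δ + cos φ₁ sin δ cos θ = -0.603312, so φ₂ = -37.1075°.
Δλ = atan2( sin θ sin δ cos φ₁ , cos δ − sin φ₁ sin φ₂ ) = atan2(0.594504, 0.350101) = 1.038582 rad = 59.5063°.
λ₂ = 105.8364° + 59.5063° = 165.3427°.

latitude -37.1075°, longitude 165.3427°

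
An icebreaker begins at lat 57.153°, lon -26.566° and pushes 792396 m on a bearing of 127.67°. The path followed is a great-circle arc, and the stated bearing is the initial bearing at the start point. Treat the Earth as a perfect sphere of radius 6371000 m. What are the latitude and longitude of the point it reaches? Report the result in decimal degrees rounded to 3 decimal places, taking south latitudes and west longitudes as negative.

latitude 52.421°, longitude -17.300°

The arc subtends δ = 792396/6371000 = 0.124375 rad at the centre.
With φ₁ = 57.153° = 0.997508 rad and θ = 127.67° = 2.228262 rad:
Applying the spherical law of cosines for sides, sin φ₂ = sin φ₁ cos δ + cos φ₁ sin δ cos θ = 0.792512, so φ₂ = 52.421°.
Then Δλ = atan2(0.053261, 0.326468) = 0.161717 rad, from sin θ sin δ cos φ₁ over cos δ − sin φ₁ sin φ₂.
Hence λ₂ = -26.566° + 9.266° = -17.300°.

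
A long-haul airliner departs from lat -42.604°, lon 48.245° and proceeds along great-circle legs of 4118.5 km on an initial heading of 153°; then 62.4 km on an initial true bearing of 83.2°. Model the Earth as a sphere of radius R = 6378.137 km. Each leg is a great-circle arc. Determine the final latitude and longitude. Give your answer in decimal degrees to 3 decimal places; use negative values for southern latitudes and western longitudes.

latitude -69.203°, longitude 100.351°

Apply the spherical direct solution leg by leg, carrying full precision between legs.
Leg 1: from (-42.604°, 48.245°), δ = 4118.5/6378.137 = 0.645721 rad, θ = 153° → φ = -69.276°, λ = 98.784°.
Leg 2: from (-69.276°, 98.784°), δ = 62.4/6378.137 = 0.009783 rad, θ = 83.2° → φ = -69.203°, λ = 100.351°.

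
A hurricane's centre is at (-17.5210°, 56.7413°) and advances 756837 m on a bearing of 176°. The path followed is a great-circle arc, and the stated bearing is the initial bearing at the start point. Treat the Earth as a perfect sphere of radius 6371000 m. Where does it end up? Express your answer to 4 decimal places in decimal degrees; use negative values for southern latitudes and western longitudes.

latitude -24.3101°, longitude 57.2611°

The arc subtends δ = 756837/6371000 = 0.118794 rad at the centre.
Converting: φ₁ = -0.305799 rad, θ = 3.071779 rad.
sin φ₂ = sin φ₁ cos δ + cos φ₁ sin δ cos θ = (-0.301055)(0.992952) + (0.953607)(0.118515)(-0.997564) = -0.411675
φ₂ = asin(-0.411675) = -0.424291 rad = -24.3101°.
Then Δλ = atan2(0.007884, 0.869015) = 0.009072 rad, from sin θ sin δ cos φ₁ over cos δ − sin φ₁ sin φ₂.
Hence λ₂ = 56.7413° + 0.5198° = 57.2611°.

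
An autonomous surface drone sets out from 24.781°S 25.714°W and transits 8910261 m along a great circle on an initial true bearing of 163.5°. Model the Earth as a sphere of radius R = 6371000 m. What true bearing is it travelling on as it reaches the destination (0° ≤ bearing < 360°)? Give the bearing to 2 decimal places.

final bearing 44.35°

δ = 8910261/6371000 = 1.398566 rad (80.1319°).
Converting: φ₁ = -0.432510 rad, θ = 2.853613 rad.
Destination latitude: φ₂ = arcsin( sin φ₁ cos δ + cos φ₁ sin δ cos θ ) = arcsin(-0.929483) = -68.354°.
For the longitude increment, Δλ = atan2( sin θ sin δ cos φ₁, cos δ − sin φ₁ sin φ₂ ) = atan2(0.254047, -0.218213) = 130.661°.
λ₂ = λ₁ + Δλ = 104.947°.
The forward bearing on arrival equals the back-azimuth from the destination plus 180°.
Back-azimuth from P₂ (-68.35°, 104.95°) to P₁ (-24.78°, -25.71°), with Δλ' = λ₁ − λ₂ = -130.66°: atan2( sin Δλ' cos φ₁ , cos φ₂ sin φ₁ − sin φ₂ cos φ₁ cos Δλ' ) = 224.35°.
Final bearing = (224.35° + 180°) mod 360° = 44.35°.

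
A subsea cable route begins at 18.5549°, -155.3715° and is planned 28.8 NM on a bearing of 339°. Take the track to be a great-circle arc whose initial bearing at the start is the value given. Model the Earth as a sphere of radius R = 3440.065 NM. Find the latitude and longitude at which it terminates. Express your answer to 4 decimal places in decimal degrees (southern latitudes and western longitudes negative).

latitude 19.0026°, longitude -155.5533°

Central angle δ = d/R = 0.008372 rad.
With φ₁ = 18.5549° = 0.323844 rad and θ = 339° = 5.916666 rad:
Destination latitude: φ₂ = arcsin( sin φ₁ cos δ + cos φ₁ sin δ cos θ ) = arcsin(0.325612) = 19.0026°.
Δλ = atan2( sin θ sin δ cos φ₁ , cos δ − sin φ₁ sin φ₂ ) = atan2(-0.002844, 0.896351) = -0.003173 rad = -0.1818°.
Hence λ₂ = -155.3715° + -0.1818° = -155.5533°.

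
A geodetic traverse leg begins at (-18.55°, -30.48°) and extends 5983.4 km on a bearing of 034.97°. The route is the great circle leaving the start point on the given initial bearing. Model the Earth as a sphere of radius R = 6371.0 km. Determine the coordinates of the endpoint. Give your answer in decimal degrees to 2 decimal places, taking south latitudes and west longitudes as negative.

Central angle δ = d/R = 0.939162 rad.
With φ₁ = -18.55° = -0.323759 rad and θ = 34.97° = 0.610342 rad:
sin φ₂ = sin φ₁ cos δ + cos φ₁ sin δ cos θ = (-0.318132)(0.590465) + (0.948046)(0.807063)(0.819452) = 0.439145
φ₂ = asin(0.439145) = 0.454646 rad = 26.05°.
For the longitude increment, Δλ = atan2( sin θ sin δ cos φ₁, cos δ − sin φ₁ sin φ₂ ) = atan2(0.438534, 0.730171) = 30.99°.
λ₂ = -30.48° + 30.99° = 0.51°.

latitude 26.05°, longitude 0.51°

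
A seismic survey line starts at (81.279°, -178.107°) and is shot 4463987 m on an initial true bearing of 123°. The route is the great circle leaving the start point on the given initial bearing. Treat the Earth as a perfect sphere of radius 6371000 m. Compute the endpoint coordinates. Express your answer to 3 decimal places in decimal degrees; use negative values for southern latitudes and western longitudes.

Central angle δ = d/R = 0.700673 rad.
With φ₁ = 81.279° = 1.418586 rad and θ = 123° = 2.146755 rad:
Destination latitude: φ₂ = arcsin( sin φ₁ cos δ + cos φ₁ sin δ cos θ ) = arcsin(0.702329) = 44.614°.
Δλ = atan2( sin θ sin δ cos φ₁ , cos δ − sin φ₁ sin φ₂ ) = atan2(0.081985, 0.070200) = 0.862686 rad = 49.428°.
Hence λ₂ = -178.107° + 49.428° = -128.679°.

latitude 44.614°, longitude -128.679°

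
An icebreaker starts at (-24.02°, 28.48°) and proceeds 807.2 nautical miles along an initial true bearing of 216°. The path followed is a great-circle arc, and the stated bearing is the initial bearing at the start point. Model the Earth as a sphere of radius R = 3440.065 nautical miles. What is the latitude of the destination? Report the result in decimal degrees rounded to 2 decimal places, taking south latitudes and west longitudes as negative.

Angular distance δ = d/R = 807.2 / 3440.065 = 0.234647 rad.
Start latitude φ₁ = -0.419228 rad; initial bearing θ = 3.769911 rad.
sin φ₂ = sin φ₁ cos δ + cos φ₁ sin δ cos θ = (-0.407056)(0.972597) + (0.913403)(0.232499)(-0.809017) = -0.567708
φ₂ = asin(-0.567708) = -0.603719 rad = -34.59°.
Δλ = atan2( sin θ sin δ cos φ₁ , cos δ − sin φ₁ sin φ₂ ) = atan2(-0.124825, 0.741508) = -0.166776 rad = -9.56°.
Hence λ₂ = 28.48° + -9.56° = 18.92°.

latitude -34.59°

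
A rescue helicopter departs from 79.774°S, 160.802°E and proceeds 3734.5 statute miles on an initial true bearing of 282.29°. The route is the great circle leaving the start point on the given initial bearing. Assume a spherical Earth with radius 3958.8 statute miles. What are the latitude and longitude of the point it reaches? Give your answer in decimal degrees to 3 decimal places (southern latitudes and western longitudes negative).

latitude -33.173°, longitude 89.896°

δ = 3734.5/3958.8 = 0.943341 rad (54.0495°).
With φ₁ = -79.774° = -1.392319 rad and θ = 282.29° = 4.926890 rad:
sin φ₂ = sin φ₁ cos δ + cos φ₁ sin δ cos θ = (-0.984115)(0.587086) + (0.177531)(0.809524)(0.212860) = -0.547169
φ₂ = asin(-0.547169) = -0.578979 rad = -33.173°.
Then Δλ = atan2(-0.140422, 0.048609) = -1.237545 rad, from sin θ sin δ cos φ₁ over cos δ − sin φ₁ sin φ₂.
Hence λ₂ = 160.802° + -70.906° = 89.896°.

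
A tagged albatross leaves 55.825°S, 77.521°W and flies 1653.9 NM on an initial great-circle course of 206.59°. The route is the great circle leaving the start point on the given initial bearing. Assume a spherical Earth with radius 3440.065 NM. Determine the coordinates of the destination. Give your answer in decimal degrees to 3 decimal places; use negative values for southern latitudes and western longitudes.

Central angle δ = d/R = 0.480776 rad.
Start latitude φ₁ = -0.974330 rad; initial bearing θ = 3.605676 rad.
sin φ₂ = sin φ₁ cos δ + cos φ₁ sin δ cos θ = (-0.827326)(0.886636) + (0.561722)(0.462467)(-0.894232) = -0.965839
φ₂ = asin(-0.965839) = -1.308662 rad = -74.981°.
Δλ = atan2( sin θ sin δ cos φ₁ , cos δ − sin φ₁ sin φ₂ ) = atan2(-0.116278, 0.087573) = -0.925291 rad = -53.015°.
λ₂ = λ₁ + Δλ = -130.536°.

latitude -74.981°, longitude -130.536°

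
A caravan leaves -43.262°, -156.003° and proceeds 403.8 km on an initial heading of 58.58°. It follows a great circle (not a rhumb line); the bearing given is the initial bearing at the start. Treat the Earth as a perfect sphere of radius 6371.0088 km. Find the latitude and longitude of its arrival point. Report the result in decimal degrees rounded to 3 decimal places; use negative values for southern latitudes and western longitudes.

The arc subtends δ = 403.8/6371.0088 = 0.063381 rad at the centre.
With φ₁ = -43.262° = -0.755064 rad and θ = 58.58° = 1.022414 rad:
Destination latitude: φ₂ = arcsin( sin φ₁ cos δ + cos φ₁ sin δ cos θ ) = arcsin(-0.659914) = -41.293°.
Δλ = atan2( sin θ sin δ cos φ₁ , cos δ − sin φ₁ sin φ₂ ) = atan2(0.039361, 0.545729) = 0.072002 rad = 4.125°.
λ₂ = λ₁ + Δλ = -151.878°.

latitude -41.293°, longitude -151.878°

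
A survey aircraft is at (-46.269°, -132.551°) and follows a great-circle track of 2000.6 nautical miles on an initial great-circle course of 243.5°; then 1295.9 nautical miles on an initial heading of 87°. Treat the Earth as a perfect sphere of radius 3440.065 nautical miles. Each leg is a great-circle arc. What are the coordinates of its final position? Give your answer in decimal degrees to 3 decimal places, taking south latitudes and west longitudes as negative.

Apply the spherical direct solution leg by leg, carrying full precision between legs.
Leg 1: from (-46.269°, -132.551°), δ = 2000.6/3440.065 = 0.581559 rad, θ = 243.5° → φ = -50.646°, λ = 176.619°.
Leg 2: from (-50.646°, 176.619°), δ = 1295.9/3440.065 = 0.376708 rad, θ = 87° → φ = -44.976°, λ = -152.095°.

latitude -44.976°, longitude -152.095°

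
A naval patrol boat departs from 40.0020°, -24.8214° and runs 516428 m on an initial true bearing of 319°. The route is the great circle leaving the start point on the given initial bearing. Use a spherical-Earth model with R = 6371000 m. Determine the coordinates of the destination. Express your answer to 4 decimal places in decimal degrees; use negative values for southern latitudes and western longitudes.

latitude 43.4337°, longitude -29.0165°

Central angle δ = d/R = 0.081059 rad.
Converting: φ₁ = 0.698167 rad, θ = 5.567600 rad.
Destination latitude: φ₂ = arcsin( sin φ₁ cos δ + cos φ₁ sin δ cos θ ) = arcsin(0.687515) = 43.4337°.
Δλ = atan2( sin θ sin δ cos φ₁ , cos δ − sin φ₁ sin φ₂ ) = atan2(-0.040692, 0.554772) = -0.073218 rad = -4.1951°.
Hence λ₂ = -24.8214° + -4.1951° = -29.0165°.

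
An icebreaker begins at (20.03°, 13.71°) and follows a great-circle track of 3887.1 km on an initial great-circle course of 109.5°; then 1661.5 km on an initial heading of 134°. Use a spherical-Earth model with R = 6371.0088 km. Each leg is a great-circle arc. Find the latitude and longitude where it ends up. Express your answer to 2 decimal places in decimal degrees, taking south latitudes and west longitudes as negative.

Apply the spherical direct solution leg by leg, carrying full precision between legs.
Leg 1: from (20.03°, 13.71°), δ = 3887.1/6371.0088 = 0.610123 rad, θ = 109.5° → φ = 5.80°, λ = 46.59°.
Leg 2: from (5.80°, 46.59°), δ = 1661.5/6371.0088 = 0.260791 rad, θ = 134° → φ = -4.62°, λ = 57.31°.

latitude -4.62°, longitude 57.31°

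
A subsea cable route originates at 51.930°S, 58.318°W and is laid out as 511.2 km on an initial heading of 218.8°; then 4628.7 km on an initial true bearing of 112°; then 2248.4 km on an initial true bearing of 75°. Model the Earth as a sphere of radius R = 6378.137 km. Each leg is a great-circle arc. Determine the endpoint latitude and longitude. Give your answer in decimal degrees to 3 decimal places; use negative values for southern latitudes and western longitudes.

Apply the spherical direct solution leg by leg, carrying full precision between legs.
Leg 1: from (-51.930°, -58.318°), δ = 511.2/6378.137 = 0.080149 rad, θ = 218.8° → φ = -55.407°, λ = -63.387°.
Leg 2: from (-55.407°, -63.387°), δ = 4628.7/6378.137 = 0.725713 rad, θ = 112° → φ = -49.194°, λ = 6.937°.
Leg 3: from (-49.194°, 6.937°), δ = 2248.4/6378.137 = 0.352517 rad, θ = 75° → φ = -40.692°, λ = 33.031°.

latitude -40.692°, longitude 33.031°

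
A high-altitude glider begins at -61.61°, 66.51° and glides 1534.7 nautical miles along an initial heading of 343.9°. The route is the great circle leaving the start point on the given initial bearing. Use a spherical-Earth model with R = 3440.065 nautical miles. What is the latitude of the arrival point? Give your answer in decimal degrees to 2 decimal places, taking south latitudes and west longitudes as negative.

Central angle δ = d/R = 0.446125 rad.
Start latitude φ₁ = -1.075297 rad; initial bearing θ = 6.002187 rad.
sin φ₂ = sin φ₁ cos δ + cos φ₁ sin δ cos θ = (-0.879732)(0.902126) + (0.475471)(0.431473)(0.960779) = -0.596522
φ₂ = asin(-0.596522) = -0.639160 rad = -36.62°.
Δλ = atan2( sin θ sin δ cos φ₁ , cos δ − sin φ₁ sin φ₂ ) = atan2(-0.056892, 0.377347) = -0.149641 rad = -8.57°.
λ₂ = 66.51° + -8.57° = 57.94°.

latitude -36.62°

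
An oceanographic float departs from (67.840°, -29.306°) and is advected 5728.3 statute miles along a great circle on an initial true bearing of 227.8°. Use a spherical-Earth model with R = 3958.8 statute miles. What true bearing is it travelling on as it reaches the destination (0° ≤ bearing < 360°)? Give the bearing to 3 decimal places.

The arc subtends δ = 5728.3/3958.8 = 1.446979 rad at the centre.
With φ₁ = 67.840° = 1.184031 rad and θ = 227.8° = 3.975860 rad:
Destination latitude: φ₂ = arcsin( sin φ₁ cos δ + cos φ₁ sin δ cos θ ) = arcsin(-0.137051) = -7.877°.
Δλ = atan2( sin θ sin δ cos φ₁ , cos δ − sin φ₁ sin φ₂ ) = atan2(-0.277288, 0.250429) = -0.836252 rad = -47.914°.
Hence λ₂ = -29.306° + -47.914° = -77.220°.
The forward bearing on arrival equals the back-azimuth from the destination plus 180°.
Back-azimuth from P₂ (-7.877°, -77.220°) to P₁ (67.840°, -29.306°), with Δλ' = λ₁ − λ₂ = 47.914°: atan2( sin Δλ' cos φ₁ , cos φ₂ sin φ₁ − sin φ₂ cos φ₁ cos Δλ' ) = 16.385°.
Final bearing = (16.385° + 180°) mod 360° = 196.385°.

final bearing 196.385°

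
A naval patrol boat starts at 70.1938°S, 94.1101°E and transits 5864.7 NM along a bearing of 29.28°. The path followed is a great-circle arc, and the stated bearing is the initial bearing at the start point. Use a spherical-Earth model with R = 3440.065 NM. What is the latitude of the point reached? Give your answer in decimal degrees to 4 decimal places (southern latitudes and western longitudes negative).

latitude 24.7475°

Central angle δ = d/R = 1.704822 rad.
Converting: φ₁ = -1.225113 rad, θ = 0.511032 rad.
Applying the spherical law of cosines for sides, sin φ₂ = sin φ₁ cos δ + cos φ₁ sin δ cos θ = 0.418620, so φ₂ = 24.7475°.
For the longitude increment, Δλ = atan2( sin θ sin δ cos φ₁, cos δ − sin φ₁ sin φ₂ ) = atan2(0.164233, 0.260231) = 32.2562°.
λ₂ = 94.1101° + 32.2562° = 126.3663°.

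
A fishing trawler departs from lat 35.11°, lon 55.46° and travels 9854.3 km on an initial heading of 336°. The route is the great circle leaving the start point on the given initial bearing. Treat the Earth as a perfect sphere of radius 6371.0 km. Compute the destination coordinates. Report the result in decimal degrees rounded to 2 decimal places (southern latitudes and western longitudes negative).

δ = 9854.3/6371 = 1.546743 rad (88.6218°).
With φ₁ = 35.11° = 0.612785 rad and θ = 336° = 5.864306 rad:
sin φ₂ = sin φ₁ cos δ + cos φ₁ sin δ cos θ = (0.575148)(0.024051) + (0.818049)(0.999711)(0.913545) = 0.760942
φ₂ = asin(0.760942) = 0.864764 rad = 49.55°.
For the longitude increment, Δλ = atan2( sin θ sin δ cos φ₁, cos δ − sin φ₁ sin φ₂ ) = atan2(-0.332634, -0.413603) = -141.19°.
λ₂ = 55.46° + -141.19° = -85.73°.

latitude 49.55°, longitude -85.73°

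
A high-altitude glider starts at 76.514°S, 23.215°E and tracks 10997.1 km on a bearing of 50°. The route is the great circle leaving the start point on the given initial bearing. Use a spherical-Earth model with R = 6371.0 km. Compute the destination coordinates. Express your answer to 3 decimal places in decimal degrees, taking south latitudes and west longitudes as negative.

latitude 17.369°, longitude 75.680°

δ = 10997.1/6371 = 1.726118 rad (98.8993°).
Converting: φ₁ = -1.335421 rad, θ = 0.872665 rad.
Destination latitude: φ₂ = arcsin( sin φ₁ cos δ + cos φ₁ sin δ cos θ ) = arcsin(0.298531) = 17.369°.
For the longitude increment, Δλ = atan2( sin θ sin δ cos φ₁, cos δ − sin φ₁ sin φ₂ ) = atan2(0.176497, 0.135602) = 52.465°.
Hence λ₂ = 23.215° + 52.465° = 75.680°.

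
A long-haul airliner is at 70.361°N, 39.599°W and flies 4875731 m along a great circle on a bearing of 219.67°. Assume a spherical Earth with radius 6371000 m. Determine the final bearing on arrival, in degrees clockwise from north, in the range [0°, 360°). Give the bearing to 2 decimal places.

final bearing 194.34°

Central angle δ = d/R = 0.765301 rad.
With φ₁ = 70.361° = 1.228031 rad and θ = 219.67° = 3.833965 rad:
Applying the spherical law of cosines for sides, sin φ₂ = sin φ₁ cos δ + cos φ₁ sin δ cos θ = 0.500006, so φ₂ = 30.000°.
Δλ = atan2( sin θ sin δ cos φ₁ , cos δ − sin φ₁ sin φ₂ ) = atan2(-0.148630, 0.250254) = -0.535935 rad = -30.707°.
λ₂ = λ₁ + Δλ = -70.306°.
The forward bearing on arrival equals the back-azimuth from the destination plus 180°.
Back-azimuth from P₂ (30.00°, -70.31°) to P₁ (70.36°, -39.60°), with Δλ' = λ₁ − λ₂ = 30.71°: atan2( sin Δλ' cos φ₁ , cos φ₂ sin φ₁ − sin φ₂ cos φ₁ cos Δλ' ) = 14.34°.
Final bearing = (14.34° + 180°) mod 360° = 194.34°.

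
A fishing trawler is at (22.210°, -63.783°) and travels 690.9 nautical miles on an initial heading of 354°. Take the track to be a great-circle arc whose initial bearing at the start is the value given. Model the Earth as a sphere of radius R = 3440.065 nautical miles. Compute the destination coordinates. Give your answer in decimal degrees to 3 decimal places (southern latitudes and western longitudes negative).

Angular distance δ = d/R = 690.9 / 3440.065 = 0.200839 rad.
With φ₁ = 22.210° = 0.387638 rad and θ = 354° = 6.178466 rad:
sin φ₂ = sin φ₁ cos δ + cos φ₁ sin δ cos θ = (0.378002)(0.979900) + (0.925805)(0.199492)(0.994522) = 0.554083
φ₂ = asin(0.554083) = 0.587261 rad = 33.648°.
For the longitude increment, Δλ = atan2( sin θ sin δ cos φ₁, cos δ − sin φ₁ sin φ₂ ) = atan2(-0.019305, 0.770455) = -1.435°.
λ₂ = -63.783° + -1.435° = -65.218°.

latitude 33.648°, longitude -65.218°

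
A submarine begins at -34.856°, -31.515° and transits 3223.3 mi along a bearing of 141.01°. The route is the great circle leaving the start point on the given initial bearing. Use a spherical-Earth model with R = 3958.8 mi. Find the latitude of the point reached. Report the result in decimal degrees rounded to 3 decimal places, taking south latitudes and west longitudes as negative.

The arc subtends δ = 3223.3/3958.8 = 0.814211 rad at the centre.
Start latitude φ₁ = -0.608352 rad; initial bearing θ = 2.461089 rad.
sin φ₂ = sin φ₁ cos δ + cos φ₁ sin δ cos θ = (-0.571516)(0.686442) + (0.820591)(0.727184)(-0.777256) = -0.856117
φ₂ = asin(-0.856117) = -1.027709 rad = -58.883°.
For the longitude increment, Δλ = atan2( sin θ sin δ cos φ₁, cos δ − sin φ₁ sin φ₂ ) = atan2(0.375448, 0.197157) = 62.295°.
λ₂ = λ₁ + Δλ = 30.780°.

latitude -58.883°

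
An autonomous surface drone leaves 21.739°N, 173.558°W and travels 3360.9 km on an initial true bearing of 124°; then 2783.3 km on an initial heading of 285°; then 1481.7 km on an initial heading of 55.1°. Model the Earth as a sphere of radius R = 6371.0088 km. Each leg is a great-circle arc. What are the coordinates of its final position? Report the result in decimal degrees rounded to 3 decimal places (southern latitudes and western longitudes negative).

Apply the spherical direct solution leg by leg, carrying full precision between legs.
Leg 1: from (21.739°, -173.558°), δ = 3360.9/6371.0088 = 0.527530 rad, θ = 124° → φ = 3.357°, λ = -148.846°.
Leg 2: from (3.357°, -148.846°), δ = 2783.3/6371.0088 = 0.436870 rad, θ = 285° → φ = 9.344°, λ = -173.314°.
Leg 3: from (9.344°, -173.314°), δ = 1481.7/6371.0088 = 0.232569 rad, θ = 55.1° → φ = 16.745°, λ = -161.929°.

latitude 16.745°, longitude -161.929°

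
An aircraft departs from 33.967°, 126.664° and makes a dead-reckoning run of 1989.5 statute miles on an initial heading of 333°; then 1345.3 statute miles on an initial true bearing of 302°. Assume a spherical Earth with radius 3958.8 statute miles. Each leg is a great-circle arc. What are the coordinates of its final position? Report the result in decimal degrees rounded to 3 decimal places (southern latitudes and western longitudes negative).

Apply the spherical direct solution leg by leg, carrying full precision between legs.
Leg 1: from (33.967°, 126.664°), δ = 1989.5/3958.8 = 0.502551 rad, θ = 333° → φ = 57.733°, λ = 102.485°.
Leg 2: from (57.733°, 102.485°), δ = 1345.3/3958.8 = 0.339825 rad, θ = 302° → φ = 63.064°, λ = 63.876°.

latitude 63.064°, longitude 63.876°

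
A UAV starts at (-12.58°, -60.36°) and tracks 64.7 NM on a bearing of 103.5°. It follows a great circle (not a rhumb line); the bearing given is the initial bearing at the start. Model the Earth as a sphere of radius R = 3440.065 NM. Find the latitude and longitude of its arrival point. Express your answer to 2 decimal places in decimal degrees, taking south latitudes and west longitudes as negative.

The arc subtends δ = 64.7/3440.065 = 0.018808 rad at the centre.
With φ₁ = -12.58° = -0.219562 rad and θ = 103.5° = 1.806416 rad:
sin φ₂ = sin φ₁ cos δ + cos φ₁ sin δ cos θ = (-0.217803)(0.999823) + (0.975993)(0.018807)(-0.233445) = -0.222049
φ₂ = asin(-0.222049) = -0.223915 rad = -12.83°.
Then Δλ = atan2(0.017848, 0.951460) = 0.018756 rad, from sin θ sin δ cos φ₁ over cos δ − sin φ₁ sin φ₂.
λ₂ = -60.36° + 1.07° = -59.29°.

latitude -12.83°, longitude -59.29°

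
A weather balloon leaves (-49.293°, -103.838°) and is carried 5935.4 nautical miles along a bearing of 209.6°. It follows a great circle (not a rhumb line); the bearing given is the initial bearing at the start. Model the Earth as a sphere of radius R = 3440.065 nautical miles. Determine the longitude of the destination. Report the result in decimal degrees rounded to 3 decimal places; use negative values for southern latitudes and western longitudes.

Angular distance δ = d/R = 5935.4 / 3440.065 = 1.725374 rad.
Converting: φ₁ = -0.860325 rad, θ = 3.658210 rad.
sin φ₂ = sin φ₁ cos δ + cos φ₁ sin δ cos θ = (-0.758055)(-0.153963) + (0.652191)(0.988077)(-0.869495) = -0.443603
φ₂ = asin(-0.443603) = -0.459615 rad = -26.334°.
Then Δλ = atan2(-0.318303, -0.490238) = -2.565722 rad, from sin θ sin δ cos φ₁ over cos δ − sin φ₁ sin φ₂.
λ₂ = -103.838° + -147.005° = -250.843°, normalized to (−180°, 180°] → 109.157°.

longitude 109.157°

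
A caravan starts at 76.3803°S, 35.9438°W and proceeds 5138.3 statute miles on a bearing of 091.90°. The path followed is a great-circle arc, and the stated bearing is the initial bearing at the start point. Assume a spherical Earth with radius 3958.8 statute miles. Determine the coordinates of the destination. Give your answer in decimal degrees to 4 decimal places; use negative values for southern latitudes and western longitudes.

latitude -15.6298°, longitude 52.1267°

The arc subtends δ = 5138.3/3958.8 = 1.297944 rad at the centre.
Converting: φ₁ = -1.333088 rad, θ = 1.603958 rad.
Destination latitude: φ₂ = arcsin( sin φ₁ cos δ + cos φ₁ sin δ cos θ ) = arcsin(-0.269420) = -15.6298°.
Then Δλ = atan2(0.226640, 0.007635) = 1.537120 rad, from sin θ sin δ cos φ₁ over cos δ − sin φ₁ sin φ₂.
Hence λ₂ = -35.9438° + 88.0705° = 52.1267°.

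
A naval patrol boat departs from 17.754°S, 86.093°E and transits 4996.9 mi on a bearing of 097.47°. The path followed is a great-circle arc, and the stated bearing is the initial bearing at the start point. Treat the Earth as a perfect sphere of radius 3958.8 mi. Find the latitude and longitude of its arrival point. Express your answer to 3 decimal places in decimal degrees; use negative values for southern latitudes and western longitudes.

latitude -12.156°, longitude 161.187°

The arc subtends δ = 4996.9/3958.8 = 1.262226 rad at the centre.
Converting: φ₁ = -0.309866 rad, θ = 1.701172 rad.
Applying the spherical law of cosines for sides, sin φ₂ = sin φ₁ cos δ + cos φ₁ sin δ cos θ = -0.210574, so φ₂ = -12.156°.
For the longitude increment, Δλ = atan2( sin θ sin δ cos φ₁, cos δ − sin φ₁ sin φ₂ ) = atan2(0.899692, 0.239486) = 75.094°.
Hence λ₂ = 86.093° + 75.094° = 161.187°.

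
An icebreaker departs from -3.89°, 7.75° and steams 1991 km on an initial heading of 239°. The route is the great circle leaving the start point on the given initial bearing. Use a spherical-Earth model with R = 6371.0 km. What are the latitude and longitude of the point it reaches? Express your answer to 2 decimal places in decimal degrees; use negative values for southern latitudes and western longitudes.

Central angle δ = d/R = 0.312510 rad.
With φ₁ = -3.89° = -0.067893 rad and θ = 239° = 4.171337 rad:
Applying the spherical law of cosines for sides, sin φ₂ = sin φ₁ cos δ + cos φ₁ sin δ cos θ = -0.222538, so φ₂ = -12.86°.
Δλ = atan2( sin θ sin δ cos φ₁ , cos δ − sin φ₁ sin φ₂ ) = atan2(-0.262927, 0.936468) = -0.273718 rad = -15.68°.
λ₂ = λ₁ + Δλ = -7.93°.

latitude -12.86°, longitude -7.93°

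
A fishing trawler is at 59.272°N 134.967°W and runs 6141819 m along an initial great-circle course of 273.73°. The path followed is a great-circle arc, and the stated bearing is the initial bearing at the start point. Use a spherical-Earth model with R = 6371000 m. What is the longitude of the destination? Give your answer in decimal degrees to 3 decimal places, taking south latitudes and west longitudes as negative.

The arc subtends δ = 6141819/6371000 = 0.964027 rad at the centre.
Converting: φ₁ = 1.034492 rad, θ = 4.777490 rad.
sin φ₂ = sin φ₁ cos δ + cos φ₁ sin δ cos θ = (0.859603)(0.570216) + (0.510963)(0.821495)(0.065055) = 0.517466
φ₂ = asin(0.517466) = 0.543887 rad = 31.162°.
Then Δλ = atan2(-0.418864, 0.125401) = -1.279906 rad, from sin θ sin δ cos φ₁ over cos δ − sin φ₁ sin φ₂.
λ₂ = -134.967° + -73.333° = -208.300°, normalized to (−180°, 180°] → 151.700°.

longitude 151.700°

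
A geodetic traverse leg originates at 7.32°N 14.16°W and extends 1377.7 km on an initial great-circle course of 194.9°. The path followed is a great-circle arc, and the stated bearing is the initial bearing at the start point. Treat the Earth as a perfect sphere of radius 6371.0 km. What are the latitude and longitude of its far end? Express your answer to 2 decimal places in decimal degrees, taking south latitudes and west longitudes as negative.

The arc subtends δ = 1377.7/6371 = 0.216245 rad at the centre.
Converting: φ₁ = 0.127758 rad, θ = 3.401647 rad.
Applying the spherical law of cosines for sides, sin φ₂ = sin φ₁ cos δ + cos φ₁ sin δ cos θ = -0.081216, so φ₂ = -4.66°.
For the longitude increment, Δλ = atan2( sin θ sin δ cos φ₁, cos δ − sin φ₁ sin φ₂ ) = atan2(-0.054722, 0.987058) = -3.17°.
Hence λ₂ = -14.16° + -3.17° = -17.33°.

latitude -4.66°, longitude -17.33°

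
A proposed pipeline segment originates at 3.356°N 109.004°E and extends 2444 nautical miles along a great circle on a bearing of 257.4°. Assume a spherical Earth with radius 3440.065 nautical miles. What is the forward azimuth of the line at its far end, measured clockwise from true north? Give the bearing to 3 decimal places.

The arc subtends δ = 2444/3440.065 = 0.710452 rad at the centre.
With φ₁ = 3.356° = 0.058573 rad and θ = 257.4° = 4.492477 rad:
Applying the spherical law of cosines for sides, sin φ₂ = sin φ₁ cos δ + cos φ₁ sin δ cos θ = -0.097647, so φ₂ = -5.604°.
For the longitude increment, Δλ = atan2( sin θ sin δ cos φ₁, cos δ − sin φ₁ sin φ₂ ) = atan2(-0.635378, 0.763784) = -39.756°.
Hence λ₂ = 109.004° + -39.756° = 69.248°.
The forward bearing on arrival equals the back-azimuth from the destination plus 180°.
Back-azimuth from P₂ (-5.604°, 69.248°) to P₁ (3.356°, 109.004°), with Δλ' = λ₁ − λ₂ = 39.756°: atan2( sin Δλ' cos φ₁ , cos φ₂ sin φ₁ − sin φ₂ cos φ₁ cos Δλ' ) = 78.215°.
Final bearing = (78.215° + 180°) mod 360° = 258.215°.

final bearing 258.215°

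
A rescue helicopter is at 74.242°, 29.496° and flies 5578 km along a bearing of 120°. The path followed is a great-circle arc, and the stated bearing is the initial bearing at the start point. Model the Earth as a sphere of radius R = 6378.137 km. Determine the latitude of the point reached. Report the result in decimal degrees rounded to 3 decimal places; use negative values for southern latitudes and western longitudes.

latitude 30.868°

Angular distance δ = d/R = 5578 / 6378.137 = 0.874550 rad.
Start latitude φ₁ = 1.295767 rad; initial bearing θ = 2.094395 rad.
Destination latitude: φ₂ = arcsin( sin φ₁ cos δ + cos φ₁ sin δ cos θ ) = arcsin(0.513055) = 30.868°.
Δλ = atan2( sin θ sin δ cos φ₁ , cos δ − sin φ₁ sin φ₂ ) = atan2(0.180451, 0.147569) = 0.885309 rad = 50.724°.
λ₂ = 29.496° + 50.724° = 80.220°.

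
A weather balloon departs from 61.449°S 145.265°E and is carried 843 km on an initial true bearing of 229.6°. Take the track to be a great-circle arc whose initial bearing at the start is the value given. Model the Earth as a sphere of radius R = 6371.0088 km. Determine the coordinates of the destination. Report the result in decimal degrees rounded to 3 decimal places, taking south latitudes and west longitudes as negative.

latitude -65.725°, longitude 131.119°

The arc subtends δ = 843/6371.0088 = 0.132318 rad at the centre.
Start latitude φ₁ = -1.072487 rad; initial bearing θ = 4.007276 rad.
Applying the spherical law of cosines for sides, sin φ₂ = sin φ₁ cos δ + cos φ₁ sin δ cos θ = -0.911582, so φ₂ = -65.725°.
Δλ = atan2( sin θ sin δ cos φ₁ , cos δ − sin φ₁ sin φ₂ ) = atan2(-0.048019, 0.190533) = -0.246886 rad = -14.146°.
Hence λ₂ = 145.265° + -14.146° = 131.119°.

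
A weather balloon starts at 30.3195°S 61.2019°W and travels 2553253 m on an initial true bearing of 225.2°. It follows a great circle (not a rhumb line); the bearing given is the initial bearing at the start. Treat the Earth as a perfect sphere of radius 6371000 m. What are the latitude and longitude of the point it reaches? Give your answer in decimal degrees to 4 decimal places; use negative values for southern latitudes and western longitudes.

latitude -44.5969°, longitude -84.0789°

δ = 2553253/6371000 = 0.400762 rad (22.9620°).
Start latitude φ₁ = -0.529175 rad; initial bearing θ = 3.930481 rad.
Applying the spherical law of cosines for sides, sin φ₂ = sin φ₁ cos δ + cos φ₁ sin δ cos θ = -0.702115, so φ₂ = -44.5969°.
For the longitude increment, Δλ = atan2( sin θ sin δ cos φ₁, cos δ − sin φ₁ sin φ₂ ) = atan2(-0.238956, 0.566322) = -22.8770°.
λ₂ = -61.2019° + -22.8770° = -84.0789°.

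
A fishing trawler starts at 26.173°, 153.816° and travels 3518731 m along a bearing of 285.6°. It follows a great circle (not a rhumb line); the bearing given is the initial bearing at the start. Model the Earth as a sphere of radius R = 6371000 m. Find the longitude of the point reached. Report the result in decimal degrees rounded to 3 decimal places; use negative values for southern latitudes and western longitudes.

longitude 118.061°

δ = 3518731/6371000 = 0.552304 rad (31.6447°).
Start latitude φ₁ = 0.456805 rad; initial bearing θ = 4.984660 rad.
Destination latitude: φ₂ = arcsin( sin φ₁ cos δ + cos φ₁ sin δ cos θ ) = arcsin(0.502124) = 30.141°.
Δλ = atan2( sin θ sin δ cos φ₁ , cos δ − sin φ₁ sin φ₂ ) = atan2(-0.453511, 0.629839) = -0.624051 rad = -35.755°.
λ₂ = 153.816° + -35.755° = 118.061°.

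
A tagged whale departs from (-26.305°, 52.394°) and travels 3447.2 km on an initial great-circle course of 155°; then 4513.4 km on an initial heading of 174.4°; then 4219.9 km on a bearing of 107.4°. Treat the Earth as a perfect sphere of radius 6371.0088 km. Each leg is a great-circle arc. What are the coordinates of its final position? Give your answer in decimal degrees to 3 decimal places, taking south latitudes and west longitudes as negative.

Apply the spherical direct solution leg by leg, carrying full precision between legs.
Leg 1: from (-26.305°, 52.394°), δ = 3447.2/6371.0088 = 0.541076 rad, θ = 155° → φ = -52.969°, λ = 73.582°.
Leg 2: from (-52.969°, 73.582°), δ = 4513.4/6371.0088 = 0.708428 rad, θ = 174.4° → φ = -85.004°, λ = -153.229°.
Leg 3: from (-85.004°, -153.229°), δ = 4219.9/6371.0088 = 0.662360 rad, θ = 107.4° → φ = -53.280°, λ = -52.185°.

latitude -53.280°, longitude -52.185°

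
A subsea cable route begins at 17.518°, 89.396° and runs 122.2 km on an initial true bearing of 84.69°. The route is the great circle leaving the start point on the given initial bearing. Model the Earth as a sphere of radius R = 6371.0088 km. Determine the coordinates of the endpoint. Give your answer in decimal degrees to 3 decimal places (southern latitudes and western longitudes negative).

latitude 17.616°, longitude 90.544°

The arc subtends δ = 122.2/6371.0088 = 0.019181 rad at the centre.
Start latitude φ₁ = 0.305747 rad; initial bearing θ = 1.478119 rad.
sin φ₂ = sin φ₁ cos δ + cos φ₁ sin δ cos θ = (0.301005)(0.999816) + (0.953622)(0.019179)(0.092544) = 0.302643
φ₂ = asin(0.302643) = 0.307464 rad = 17.616°.
Then Δλ = atan2(0.018211, 0.908719) = 0.020038 rad, from sin θ sin δ cos φ₁ over cos δ − sin φ₁ sin φ₂.
λ₂ = λ₁ + Δλ = 90.544°.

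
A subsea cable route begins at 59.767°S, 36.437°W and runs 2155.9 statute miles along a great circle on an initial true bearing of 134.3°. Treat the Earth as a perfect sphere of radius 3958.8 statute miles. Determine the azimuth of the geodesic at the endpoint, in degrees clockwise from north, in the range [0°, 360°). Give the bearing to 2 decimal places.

Angular distance δ = d/R = 2155.9 / 3958.8 = 0.544584 rad.
With φ₁ = -59.767° = -1.043131 rad and θ = 134.3° = 2.343977 rad:
Destination latitude: φ₂ = arcsin( sin φ₁ cos δ + cos φ₁ sin δ cos θ ) = arcsin(-0.921187) = -67.100°.
For the longitude increment, Δλ = atan2( sin θ sin δ cos φ₁, cos δ − sin φ₁ sin φ₂ ) = atan2(0.186691, 0.059451) = 72.336°.
λ₂ = λ₁ + Δλ = 35.899°.
The forward bearing on arrival equals the back-azimuth from the destination plus 180°.
Back-azimuth from P₂ (-67.10°, 35.90°) to P₁ (-59.77°, -36.44°), with Δλ' = λ₁ − λ₂ = -72.34°: atan2( sin Δλ' cos φ₁ , cos φ₂ sin φ₁ − sin φ₂ cos φ₁ cos Δλ' ) = 247.84°.
Final bearing = (247.84° + 180°) mod 360° = 67.84°.

final bearing 67.84°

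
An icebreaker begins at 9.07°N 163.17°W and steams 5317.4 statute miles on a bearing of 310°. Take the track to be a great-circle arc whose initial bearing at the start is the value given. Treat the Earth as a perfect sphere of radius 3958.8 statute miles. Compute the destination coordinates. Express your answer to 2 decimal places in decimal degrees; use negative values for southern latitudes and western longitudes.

δ = 5317.4/3958.8 = 1.343185 rad (76.9588°).
Start latitude φ₁ = 0.158301 rad; initial bearing θ = 5.410521 rad.
Destination latitude: φ₂ = arcsin( sin φ₁ cos δ + cos φ₁ sin δ cos θ ) = arcsin(0.653951) = 40.84°.
Then Δλ = atan2(-0.736956, 0.122562) = -1.405996 rad, from sin θ sin δ cos φ₁ over cos δ − sin φ₁ sin φ₂.
λ₂ = -163.17° + -80.56° = -243.73°, normalized to (−180°, 180°] → 116.27°.

latitude 40.84°, longitude 116.27°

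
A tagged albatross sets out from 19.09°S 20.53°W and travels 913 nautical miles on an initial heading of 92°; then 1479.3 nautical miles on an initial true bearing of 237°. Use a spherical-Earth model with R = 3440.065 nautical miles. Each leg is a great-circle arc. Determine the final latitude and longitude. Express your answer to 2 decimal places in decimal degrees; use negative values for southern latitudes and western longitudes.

latitude -30.63°, longitude -28.42°

Apply the spherical direct solution leg by leg, carrying full precision between legs.
Leg 1: from (-19.09°, -20.53°), δ = 913/3440.065 = 0.265402 rad, θ = 92° → φ = -18.92°, λ = -4.44°.
Leg 2: from (-18.92°, -4.44°), δ = 1479.3/3440.065 = 0.430021 rad, θ = 237° → φ = -30.63°, λ = -28.42°.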